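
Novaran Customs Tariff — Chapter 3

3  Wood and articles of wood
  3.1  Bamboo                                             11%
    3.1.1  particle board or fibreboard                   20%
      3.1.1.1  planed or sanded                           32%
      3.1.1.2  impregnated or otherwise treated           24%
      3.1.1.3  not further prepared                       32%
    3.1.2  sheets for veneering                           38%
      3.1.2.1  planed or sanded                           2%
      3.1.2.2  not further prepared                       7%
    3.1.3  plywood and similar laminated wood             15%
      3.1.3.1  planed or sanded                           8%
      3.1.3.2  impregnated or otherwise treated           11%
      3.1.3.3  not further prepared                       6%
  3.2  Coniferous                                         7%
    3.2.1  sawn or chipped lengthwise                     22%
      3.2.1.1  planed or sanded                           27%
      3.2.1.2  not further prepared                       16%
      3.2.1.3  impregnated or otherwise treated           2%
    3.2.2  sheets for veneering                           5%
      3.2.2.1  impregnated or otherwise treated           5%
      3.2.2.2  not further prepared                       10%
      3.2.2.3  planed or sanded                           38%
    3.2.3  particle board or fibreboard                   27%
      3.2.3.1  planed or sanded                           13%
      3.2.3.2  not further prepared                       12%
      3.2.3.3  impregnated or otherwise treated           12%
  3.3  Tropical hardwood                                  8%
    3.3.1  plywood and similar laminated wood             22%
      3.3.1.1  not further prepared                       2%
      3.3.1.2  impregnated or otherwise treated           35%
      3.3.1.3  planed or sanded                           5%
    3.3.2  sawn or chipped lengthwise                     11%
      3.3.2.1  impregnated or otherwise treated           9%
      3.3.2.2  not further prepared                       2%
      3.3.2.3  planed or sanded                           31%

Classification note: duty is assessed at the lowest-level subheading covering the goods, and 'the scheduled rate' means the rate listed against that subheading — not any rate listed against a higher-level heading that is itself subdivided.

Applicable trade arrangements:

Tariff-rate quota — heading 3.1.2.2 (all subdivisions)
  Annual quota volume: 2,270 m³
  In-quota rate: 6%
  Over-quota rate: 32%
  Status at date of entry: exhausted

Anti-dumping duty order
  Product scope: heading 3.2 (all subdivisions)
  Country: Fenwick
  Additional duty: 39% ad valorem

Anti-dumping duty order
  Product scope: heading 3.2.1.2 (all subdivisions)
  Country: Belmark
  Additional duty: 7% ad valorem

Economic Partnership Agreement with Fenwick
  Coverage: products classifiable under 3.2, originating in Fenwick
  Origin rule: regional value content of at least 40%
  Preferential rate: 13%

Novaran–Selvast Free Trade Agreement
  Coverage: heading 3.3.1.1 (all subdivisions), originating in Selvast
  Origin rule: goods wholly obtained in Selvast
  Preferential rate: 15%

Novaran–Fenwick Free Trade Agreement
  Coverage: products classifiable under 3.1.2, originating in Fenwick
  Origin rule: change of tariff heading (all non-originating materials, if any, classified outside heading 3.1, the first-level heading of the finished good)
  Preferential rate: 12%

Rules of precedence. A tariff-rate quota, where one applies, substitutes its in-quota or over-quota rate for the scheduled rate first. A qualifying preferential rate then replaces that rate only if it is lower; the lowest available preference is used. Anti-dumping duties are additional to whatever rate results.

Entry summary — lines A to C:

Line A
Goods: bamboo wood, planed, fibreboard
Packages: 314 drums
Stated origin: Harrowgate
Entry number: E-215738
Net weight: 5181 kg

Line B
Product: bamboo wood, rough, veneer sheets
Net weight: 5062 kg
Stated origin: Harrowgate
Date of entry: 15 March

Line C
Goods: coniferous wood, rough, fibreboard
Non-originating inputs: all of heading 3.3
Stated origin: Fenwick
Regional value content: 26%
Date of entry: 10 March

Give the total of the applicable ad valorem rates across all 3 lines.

115%

Line A: bamboo → 3.1; fibreboard → 3.1.1; planed → 3.1.1.1. Scheduled 32%. No special measure applies. → 32%.
Line B: bamboo → 3.1; veneer sheets → 3.1.2; rough → 3.1.2.2. Scheduled 7%. quota on 3.1.2.2 exhausted → over-quota 32%. → 32%.
Line C: coniferous → 3.2; fibreboard → 3.2.3; rough → 3.2.3.2. Scheduled 12%. Fenwick agreement on 3.2: RVC < 40%; Fenwick agreement on 3.1.2: 3.2.3.2 not covered; anti-dumping (Fenwick, 3.2): +39%; total 12% + 39% = 51%. → 51%.
Sum: 32% + 32% + 51% = 115%.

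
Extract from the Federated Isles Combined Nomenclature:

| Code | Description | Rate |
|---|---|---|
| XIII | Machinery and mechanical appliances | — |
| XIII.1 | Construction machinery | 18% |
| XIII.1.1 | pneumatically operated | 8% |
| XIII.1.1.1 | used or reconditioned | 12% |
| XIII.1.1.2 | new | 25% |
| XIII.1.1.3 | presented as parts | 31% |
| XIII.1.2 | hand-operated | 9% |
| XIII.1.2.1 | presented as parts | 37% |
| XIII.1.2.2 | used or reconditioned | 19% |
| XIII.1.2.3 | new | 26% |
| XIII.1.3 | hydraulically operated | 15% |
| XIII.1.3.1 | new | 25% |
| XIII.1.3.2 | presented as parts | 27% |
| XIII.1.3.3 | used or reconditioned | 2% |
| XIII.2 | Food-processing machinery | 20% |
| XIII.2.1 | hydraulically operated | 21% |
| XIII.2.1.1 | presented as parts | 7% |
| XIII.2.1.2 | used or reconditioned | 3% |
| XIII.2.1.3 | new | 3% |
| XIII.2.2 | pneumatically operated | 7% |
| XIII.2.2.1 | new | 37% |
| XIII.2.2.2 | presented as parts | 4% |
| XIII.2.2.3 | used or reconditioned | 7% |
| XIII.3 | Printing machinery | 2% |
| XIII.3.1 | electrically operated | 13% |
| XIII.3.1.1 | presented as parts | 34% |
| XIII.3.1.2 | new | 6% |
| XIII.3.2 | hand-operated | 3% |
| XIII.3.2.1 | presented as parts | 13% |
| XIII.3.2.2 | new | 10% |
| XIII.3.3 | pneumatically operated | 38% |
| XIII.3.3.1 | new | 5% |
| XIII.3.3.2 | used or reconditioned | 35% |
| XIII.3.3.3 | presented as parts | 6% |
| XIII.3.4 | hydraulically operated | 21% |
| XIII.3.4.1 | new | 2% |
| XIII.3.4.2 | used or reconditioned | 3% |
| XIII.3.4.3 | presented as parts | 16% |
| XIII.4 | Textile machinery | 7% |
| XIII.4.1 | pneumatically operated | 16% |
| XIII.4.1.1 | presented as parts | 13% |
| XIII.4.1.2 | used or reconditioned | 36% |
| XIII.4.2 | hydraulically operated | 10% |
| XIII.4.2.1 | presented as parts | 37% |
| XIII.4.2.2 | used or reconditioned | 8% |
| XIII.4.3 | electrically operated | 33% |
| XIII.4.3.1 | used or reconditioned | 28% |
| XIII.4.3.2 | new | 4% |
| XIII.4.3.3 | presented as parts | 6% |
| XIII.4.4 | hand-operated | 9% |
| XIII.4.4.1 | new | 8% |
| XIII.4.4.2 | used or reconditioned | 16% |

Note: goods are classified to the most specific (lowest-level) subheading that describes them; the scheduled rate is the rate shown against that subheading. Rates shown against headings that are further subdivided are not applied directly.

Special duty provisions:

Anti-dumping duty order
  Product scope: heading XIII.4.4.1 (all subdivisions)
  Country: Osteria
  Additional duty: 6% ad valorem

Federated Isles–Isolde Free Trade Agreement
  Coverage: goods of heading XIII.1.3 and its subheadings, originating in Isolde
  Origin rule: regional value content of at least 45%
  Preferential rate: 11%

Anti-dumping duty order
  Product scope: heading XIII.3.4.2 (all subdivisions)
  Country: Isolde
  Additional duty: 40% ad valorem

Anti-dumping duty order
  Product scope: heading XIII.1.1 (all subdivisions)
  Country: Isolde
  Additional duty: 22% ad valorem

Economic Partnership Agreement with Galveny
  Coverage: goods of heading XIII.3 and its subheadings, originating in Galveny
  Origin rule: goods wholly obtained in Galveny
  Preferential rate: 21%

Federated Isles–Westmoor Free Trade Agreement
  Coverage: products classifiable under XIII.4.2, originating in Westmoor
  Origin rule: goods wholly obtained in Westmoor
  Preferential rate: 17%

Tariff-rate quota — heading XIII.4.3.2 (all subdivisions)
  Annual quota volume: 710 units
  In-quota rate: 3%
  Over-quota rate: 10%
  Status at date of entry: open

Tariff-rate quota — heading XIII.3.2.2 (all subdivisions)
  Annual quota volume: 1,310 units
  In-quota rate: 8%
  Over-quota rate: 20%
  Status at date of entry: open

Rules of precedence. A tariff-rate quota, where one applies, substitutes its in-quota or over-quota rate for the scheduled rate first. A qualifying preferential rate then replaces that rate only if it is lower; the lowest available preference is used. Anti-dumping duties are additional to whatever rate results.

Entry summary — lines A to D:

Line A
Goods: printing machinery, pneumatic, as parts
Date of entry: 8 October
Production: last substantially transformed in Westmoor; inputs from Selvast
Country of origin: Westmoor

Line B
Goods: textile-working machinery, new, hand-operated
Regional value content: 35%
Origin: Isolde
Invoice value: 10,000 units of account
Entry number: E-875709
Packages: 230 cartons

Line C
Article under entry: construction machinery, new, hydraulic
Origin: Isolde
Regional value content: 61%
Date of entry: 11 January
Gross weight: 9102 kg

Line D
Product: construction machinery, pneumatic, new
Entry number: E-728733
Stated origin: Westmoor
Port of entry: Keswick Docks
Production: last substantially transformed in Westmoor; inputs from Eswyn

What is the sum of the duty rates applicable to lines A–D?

Line A: printing → XIII.3; pneumatic → XIII.3.3; as parts → XIII.3.3.3. Scheduled 6%. Westmoor agreement on XIII.4.2: XIII.3.3.3 not covered. → 6%.
Line B: textile-working → XIII.4; hand-operated → XIII.4.4; new → XIII.4.4.1. Scheduled 8%. Isolde agreement on XIII.1.3: XIII.4.4.1 not covered. → 8%.
Line C: construction → XIII.1; hydraulic → XIII.1.3; new → XIII.1.3.1. Scheduled 25%. Isolde agreement on XIII.1.3: RVC ≥ 45% → 11% available; preferential 11%. → 11%.
Line D: construction → XIII.1; pneumatic → XIII.1.1; new → XIII.1.1.2. Scheduled 25%. Westmoor agreement on XIII.4.2: XIII.1.1.2 not covered. → 25%.
Sum: 6% + 8% + 11% + 25% = 50%.

50%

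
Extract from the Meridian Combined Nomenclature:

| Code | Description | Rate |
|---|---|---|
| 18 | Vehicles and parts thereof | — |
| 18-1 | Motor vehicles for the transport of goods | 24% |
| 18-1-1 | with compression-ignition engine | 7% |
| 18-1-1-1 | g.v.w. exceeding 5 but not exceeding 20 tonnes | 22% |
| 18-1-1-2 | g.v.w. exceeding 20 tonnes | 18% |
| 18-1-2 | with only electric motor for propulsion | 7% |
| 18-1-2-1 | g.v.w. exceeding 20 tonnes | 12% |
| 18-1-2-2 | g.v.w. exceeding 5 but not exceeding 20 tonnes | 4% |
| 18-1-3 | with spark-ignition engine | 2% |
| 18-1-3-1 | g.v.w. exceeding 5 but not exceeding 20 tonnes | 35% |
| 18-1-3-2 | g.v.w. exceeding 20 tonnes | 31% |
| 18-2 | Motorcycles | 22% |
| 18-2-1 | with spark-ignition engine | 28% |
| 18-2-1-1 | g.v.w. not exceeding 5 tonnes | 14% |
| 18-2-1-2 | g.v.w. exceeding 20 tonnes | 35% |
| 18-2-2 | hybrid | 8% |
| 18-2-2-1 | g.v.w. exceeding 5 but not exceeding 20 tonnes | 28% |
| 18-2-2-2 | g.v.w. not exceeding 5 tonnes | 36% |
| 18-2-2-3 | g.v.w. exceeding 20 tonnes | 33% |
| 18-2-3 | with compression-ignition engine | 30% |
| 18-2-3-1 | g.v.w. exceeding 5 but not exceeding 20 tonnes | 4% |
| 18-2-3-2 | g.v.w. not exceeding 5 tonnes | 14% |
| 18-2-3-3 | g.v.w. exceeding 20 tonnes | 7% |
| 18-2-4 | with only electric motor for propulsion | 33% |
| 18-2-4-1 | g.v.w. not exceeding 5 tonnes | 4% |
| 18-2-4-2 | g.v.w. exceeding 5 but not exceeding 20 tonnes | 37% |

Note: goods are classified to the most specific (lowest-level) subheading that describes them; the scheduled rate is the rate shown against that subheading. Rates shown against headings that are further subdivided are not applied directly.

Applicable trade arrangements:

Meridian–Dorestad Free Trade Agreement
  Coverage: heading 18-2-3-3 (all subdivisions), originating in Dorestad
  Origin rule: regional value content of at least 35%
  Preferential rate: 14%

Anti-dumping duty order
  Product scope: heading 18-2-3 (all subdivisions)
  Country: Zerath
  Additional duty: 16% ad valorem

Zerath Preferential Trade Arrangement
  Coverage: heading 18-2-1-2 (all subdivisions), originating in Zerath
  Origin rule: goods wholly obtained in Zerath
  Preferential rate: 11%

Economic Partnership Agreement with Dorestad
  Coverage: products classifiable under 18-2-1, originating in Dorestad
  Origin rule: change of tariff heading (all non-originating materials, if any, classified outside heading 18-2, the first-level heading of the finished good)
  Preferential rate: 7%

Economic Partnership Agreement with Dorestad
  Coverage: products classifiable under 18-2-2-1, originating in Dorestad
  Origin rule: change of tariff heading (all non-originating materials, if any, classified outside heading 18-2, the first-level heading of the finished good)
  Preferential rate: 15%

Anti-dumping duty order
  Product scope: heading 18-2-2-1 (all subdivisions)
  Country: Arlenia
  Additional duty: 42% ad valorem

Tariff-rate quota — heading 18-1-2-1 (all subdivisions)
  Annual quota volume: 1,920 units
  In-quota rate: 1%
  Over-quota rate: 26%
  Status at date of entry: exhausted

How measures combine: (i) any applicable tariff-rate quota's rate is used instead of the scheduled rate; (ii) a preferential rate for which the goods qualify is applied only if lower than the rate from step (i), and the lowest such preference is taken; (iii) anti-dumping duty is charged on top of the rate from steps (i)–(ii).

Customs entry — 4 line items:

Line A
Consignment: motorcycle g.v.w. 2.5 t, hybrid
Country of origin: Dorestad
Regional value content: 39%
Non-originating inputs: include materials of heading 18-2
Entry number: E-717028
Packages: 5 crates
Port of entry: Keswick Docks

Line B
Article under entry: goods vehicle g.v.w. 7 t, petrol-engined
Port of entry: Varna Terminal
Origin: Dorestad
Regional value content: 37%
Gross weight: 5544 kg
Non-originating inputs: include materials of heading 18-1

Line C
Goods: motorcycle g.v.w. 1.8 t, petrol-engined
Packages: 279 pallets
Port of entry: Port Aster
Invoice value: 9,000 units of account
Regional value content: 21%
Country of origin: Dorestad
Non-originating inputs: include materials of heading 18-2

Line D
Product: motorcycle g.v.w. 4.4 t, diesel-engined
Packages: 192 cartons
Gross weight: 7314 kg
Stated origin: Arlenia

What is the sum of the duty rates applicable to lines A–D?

99%

Line A: motorcycle → 18-2; hybrid → 18-2-2; g.v.w. 2.5 t → 18-2-2-2. Scheduled 36%. Dorestad agreement on 18-2-3-3: 18-2-2-2 not covered; Dorestad agreement on 18-2-1: 18-2-2-2 not covered; Dorestad agreement on 18-2-2-1: 18-2-2-2 not covered. → 36%.
Line B: goods vehicle → 18-1; petrol-engined → 18-1-3; g.v.w. 7 t → 18-1-3-1. Scheduled 35%. Dorestad agreement on 18-2-3-3: 18-1-3-1 not covered; Dorestad agreement on 18-2-1: 18-1-3-1 not covered; Dorestad agreement on 18-2-2-1: 18-1-3-1 not covered. → 35%.
Line C: motorcycle → 18-2; petrol-engined → 18-2-1; g.v.w. 1.8 t → 18-2-1-1. Scheduled 14%. Dorestad agreement on 18-2-3-3: 18-2-1-1 not covered; Dorestad agreement on 18-2-1: CTH not met; Dorestad agreement on 18-2-2-1: 18-2-1-1 not covered. → 14%.
Line D: motorcycle → 18-2; diesel-engined → 18-2-3; g.v.w. 4.4 t → 18-2-3-2. Scheduled 14%. No special measure applies. → 14%.
Sum: 36% + 35% + 14% + 14% = 99%.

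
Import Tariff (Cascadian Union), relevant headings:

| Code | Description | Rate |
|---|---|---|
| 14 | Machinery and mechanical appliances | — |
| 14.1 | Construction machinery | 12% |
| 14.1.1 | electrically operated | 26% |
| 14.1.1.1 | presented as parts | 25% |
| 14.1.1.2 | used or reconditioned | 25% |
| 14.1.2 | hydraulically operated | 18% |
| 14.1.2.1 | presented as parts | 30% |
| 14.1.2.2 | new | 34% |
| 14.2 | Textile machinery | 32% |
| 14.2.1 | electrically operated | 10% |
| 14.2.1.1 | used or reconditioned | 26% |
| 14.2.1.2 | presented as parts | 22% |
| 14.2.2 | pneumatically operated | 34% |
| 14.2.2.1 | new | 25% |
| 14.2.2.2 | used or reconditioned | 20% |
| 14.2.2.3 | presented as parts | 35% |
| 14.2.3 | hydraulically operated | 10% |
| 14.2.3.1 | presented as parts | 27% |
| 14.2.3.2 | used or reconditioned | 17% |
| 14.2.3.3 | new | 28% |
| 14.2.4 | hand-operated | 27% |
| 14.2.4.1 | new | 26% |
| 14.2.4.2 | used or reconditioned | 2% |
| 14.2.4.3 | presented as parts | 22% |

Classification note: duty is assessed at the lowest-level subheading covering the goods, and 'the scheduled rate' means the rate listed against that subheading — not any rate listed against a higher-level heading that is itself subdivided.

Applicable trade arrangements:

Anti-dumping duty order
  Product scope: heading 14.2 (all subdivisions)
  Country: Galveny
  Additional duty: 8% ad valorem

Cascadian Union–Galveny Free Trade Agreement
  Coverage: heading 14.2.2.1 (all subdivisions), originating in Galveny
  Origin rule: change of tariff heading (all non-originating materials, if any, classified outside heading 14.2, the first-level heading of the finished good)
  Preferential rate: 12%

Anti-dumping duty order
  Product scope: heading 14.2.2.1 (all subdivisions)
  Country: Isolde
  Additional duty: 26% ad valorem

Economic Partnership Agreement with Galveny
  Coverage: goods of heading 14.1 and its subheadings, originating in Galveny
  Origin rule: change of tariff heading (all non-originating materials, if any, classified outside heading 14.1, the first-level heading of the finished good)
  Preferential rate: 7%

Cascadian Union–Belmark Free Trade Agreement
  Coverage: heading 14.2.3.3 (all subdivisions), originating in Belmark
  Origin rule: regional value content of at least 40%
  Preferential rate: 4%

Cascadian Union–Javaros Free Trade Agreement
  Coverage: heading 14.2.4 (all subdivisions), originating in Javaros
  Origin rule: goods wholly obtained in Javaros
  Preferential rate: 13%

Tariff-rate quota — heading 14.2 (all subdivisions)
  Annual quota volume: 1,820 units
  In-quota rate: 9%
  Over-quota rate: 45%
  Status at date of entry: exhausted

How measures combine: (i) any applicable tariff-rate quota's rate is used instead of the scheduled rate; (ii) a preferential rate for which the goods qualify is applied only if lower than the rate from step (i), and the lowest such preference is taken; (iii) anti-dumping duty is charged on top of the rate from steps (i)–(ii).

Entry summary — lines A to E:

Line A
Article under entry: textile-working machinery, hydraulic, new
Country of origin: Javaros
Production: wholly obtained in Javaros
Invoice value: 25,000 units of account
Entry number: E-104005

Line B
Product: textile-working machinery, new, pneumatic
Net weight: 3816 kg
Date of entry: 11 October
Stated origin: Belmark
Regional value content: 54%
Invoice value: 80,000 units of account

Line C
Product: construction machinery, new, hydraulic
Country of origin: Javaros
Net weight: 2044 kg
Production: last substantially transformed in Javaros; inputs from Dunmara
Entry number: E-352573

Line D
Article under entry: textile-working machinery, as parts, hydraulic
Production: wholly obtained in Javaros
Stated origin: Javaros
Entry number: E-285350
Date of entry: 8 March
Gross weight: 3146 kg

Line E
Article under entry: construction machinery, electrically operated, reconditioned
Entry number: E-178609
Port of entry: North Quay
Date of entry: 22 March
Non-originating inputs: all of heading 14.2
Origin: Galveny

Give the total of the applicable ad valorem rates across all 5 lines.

Line A: textile-working → 14.2; hydraulic → 14.2.3; new → 14.2.3.3. Scheduled 28%. quota on 14.2 exhausted → over-quota 45%; Javaros agreement on 14.2.4: 14.2.3.3 not covered. → 45%.
Line B: textile-working → 14.2; pneumatic → 14.2.2; new → 14.2.2.1. Scheduled 25%. quota on 14.2 exhausted → over-quota 45%; Belmark agreement on 14.2.3.3: 14.2.2.1 not covered. → 45%.
Line C: construction → 14.1; hydraulic → 14.1.2; new → 14.1.2.2. Scheduled 34%. Javaros agreement on 14.2.4: 14.1.2.2 not covered. → 34%.
Line D: textile-working → 14.2; hydraulic → 14.2.3; as parts → 14.2.3.1. Scheduled 27%. quota on 14.2 exhausted → over-quota 45%; Javaros agreement on 14.2.4: 14.2.3.1 not covered. → 45%.
Line E: construction → 14.1; electrically operated → 14.1.1; reconditioned → 14.1.1.2. Scheduled 25%. Galveny agreement on 14.2.2.1: 14.1.1.2 not covered; Galveny agreement on 14.1: CTH met → 7% available; preferential 7%. → 7%.
Sum: 45% + 45% + 34% + 45% + 7% = 176%.

176%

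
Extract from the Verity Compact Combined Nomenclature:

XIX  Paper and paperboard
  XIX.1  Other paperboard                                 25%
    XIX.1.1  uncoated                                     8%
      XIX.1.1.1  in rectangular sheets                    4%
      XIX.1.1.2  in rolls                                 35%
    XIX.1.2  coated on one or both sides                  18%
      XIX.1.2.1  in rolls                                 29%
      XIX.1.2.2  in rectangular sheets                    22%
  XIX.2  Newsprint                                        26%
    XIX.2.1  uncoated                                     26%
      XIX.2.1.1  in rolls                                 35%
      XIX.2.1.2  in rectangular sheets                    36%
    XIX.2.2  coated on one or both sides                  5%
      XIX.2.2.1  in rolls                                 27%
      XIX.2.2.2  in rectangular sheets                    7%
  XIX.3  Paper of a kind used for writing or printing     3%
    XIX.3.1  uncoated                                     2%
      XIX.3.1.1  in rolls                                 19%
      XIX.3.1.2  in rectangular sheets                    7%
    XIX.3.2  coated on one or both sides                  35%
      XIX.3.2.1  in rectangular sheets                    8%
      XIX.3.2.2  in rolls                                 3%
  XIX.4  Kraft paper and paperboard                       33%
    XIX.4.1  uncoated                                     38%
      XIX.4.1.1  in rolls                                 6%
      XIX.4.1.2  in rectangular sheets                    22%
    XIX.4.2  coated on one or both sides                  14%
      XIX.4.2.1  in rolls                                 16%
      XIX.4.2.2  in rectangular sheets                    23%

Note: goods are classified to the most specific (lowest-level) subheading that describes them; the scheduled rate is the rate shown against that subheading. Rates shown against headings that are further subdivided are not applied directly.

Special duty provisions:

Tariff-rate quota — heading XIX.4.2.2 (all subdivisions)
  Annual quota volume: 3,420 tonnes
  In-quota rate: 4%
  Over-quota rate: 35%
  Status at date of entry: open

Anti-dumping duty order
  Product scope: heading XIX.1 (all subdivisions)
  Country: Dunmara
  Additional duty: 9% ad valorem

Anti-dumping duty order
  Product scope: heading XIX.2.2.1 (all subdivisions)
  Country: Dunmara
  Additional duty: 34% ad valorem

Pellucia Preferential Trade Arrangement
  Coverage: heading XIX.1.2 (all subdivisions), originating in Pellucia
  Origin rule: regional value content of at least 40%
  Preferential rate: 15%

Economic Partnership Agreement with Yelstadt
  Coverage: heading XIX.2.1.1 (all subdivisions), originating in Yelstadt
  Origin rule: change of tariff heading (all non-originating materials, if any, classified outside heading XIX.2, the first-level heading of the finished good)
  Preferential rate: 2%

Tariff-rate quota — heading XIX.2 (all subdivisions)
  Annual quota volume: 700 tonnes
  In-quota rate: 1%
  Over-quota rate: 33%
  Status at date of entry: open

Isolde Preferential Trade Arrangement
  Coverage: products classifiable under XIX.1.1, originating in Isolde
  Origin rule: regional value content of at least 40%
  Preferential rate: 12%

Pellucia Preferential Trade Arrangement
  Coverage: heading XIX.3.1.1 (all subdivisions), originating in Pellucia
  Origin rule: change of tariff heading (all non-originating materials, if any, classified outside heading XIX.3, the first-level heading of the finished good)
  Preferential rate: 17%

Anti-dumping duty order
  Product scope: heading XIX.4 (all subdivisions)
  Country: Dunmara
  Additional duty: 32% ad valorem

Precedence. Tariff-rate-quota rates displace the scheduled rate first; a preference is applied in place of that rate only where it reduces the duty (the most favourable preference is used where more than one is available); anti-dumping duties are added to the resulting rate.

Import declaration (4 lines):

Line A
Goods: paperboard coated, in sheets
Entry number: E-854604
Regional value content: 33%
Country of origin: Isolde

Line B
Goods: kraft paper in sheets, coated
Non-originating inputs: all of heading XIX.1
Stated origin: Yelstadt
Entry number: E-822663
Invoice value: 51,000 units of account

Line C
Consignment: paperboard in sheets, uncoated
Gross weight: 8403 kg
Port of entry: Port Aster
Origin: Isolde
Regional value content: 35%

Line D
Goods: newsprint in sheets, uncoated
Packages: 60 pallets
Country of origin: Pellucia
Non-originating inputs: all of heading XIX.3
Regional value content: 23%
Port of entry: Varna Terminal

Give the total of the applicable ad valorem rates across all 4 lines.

Line A: paperboard → XIX.1; coated → XIX.1.2; in sheets → XIX.1.2.2. Scheduled 22%. Isolde agreement on XIX.1.1: XIX.1.2.2 not covered. → 22%.
Line B: kraft paper → XIX.4; coated → XIX.4.2; in sheets → XIX.4.2.2. Scheduled 23%. quota on XIX.4.2.2 open → in-quota 4%; Yelstadt agreement on XIX.2.1.1: XIX.4.2.2 not covered. → 4%.
Line C: paperboard → XIX.1; uncoated → XIX.1.1; in sheets → XIX.1.1.1. Scheduled 4%. Isolde agreement on XIX.1.1: RVC < 40%. → 4%.
Line D: newsprint → XIX.2; uncoated → XIX.2.1; in sheets → XIX.2.1.2. Scheduled 36%. quota on XIX.2 open → in-quota 1%; Pellucia agreement on XIX.1.2: XIX.2.1.2 not covered; Pellucia agreement on XIX.3.1.1: XIX.2.1.2 not covered. → 1%.
Sum: 22% + 4% + 4% + 1% = 31%.

31%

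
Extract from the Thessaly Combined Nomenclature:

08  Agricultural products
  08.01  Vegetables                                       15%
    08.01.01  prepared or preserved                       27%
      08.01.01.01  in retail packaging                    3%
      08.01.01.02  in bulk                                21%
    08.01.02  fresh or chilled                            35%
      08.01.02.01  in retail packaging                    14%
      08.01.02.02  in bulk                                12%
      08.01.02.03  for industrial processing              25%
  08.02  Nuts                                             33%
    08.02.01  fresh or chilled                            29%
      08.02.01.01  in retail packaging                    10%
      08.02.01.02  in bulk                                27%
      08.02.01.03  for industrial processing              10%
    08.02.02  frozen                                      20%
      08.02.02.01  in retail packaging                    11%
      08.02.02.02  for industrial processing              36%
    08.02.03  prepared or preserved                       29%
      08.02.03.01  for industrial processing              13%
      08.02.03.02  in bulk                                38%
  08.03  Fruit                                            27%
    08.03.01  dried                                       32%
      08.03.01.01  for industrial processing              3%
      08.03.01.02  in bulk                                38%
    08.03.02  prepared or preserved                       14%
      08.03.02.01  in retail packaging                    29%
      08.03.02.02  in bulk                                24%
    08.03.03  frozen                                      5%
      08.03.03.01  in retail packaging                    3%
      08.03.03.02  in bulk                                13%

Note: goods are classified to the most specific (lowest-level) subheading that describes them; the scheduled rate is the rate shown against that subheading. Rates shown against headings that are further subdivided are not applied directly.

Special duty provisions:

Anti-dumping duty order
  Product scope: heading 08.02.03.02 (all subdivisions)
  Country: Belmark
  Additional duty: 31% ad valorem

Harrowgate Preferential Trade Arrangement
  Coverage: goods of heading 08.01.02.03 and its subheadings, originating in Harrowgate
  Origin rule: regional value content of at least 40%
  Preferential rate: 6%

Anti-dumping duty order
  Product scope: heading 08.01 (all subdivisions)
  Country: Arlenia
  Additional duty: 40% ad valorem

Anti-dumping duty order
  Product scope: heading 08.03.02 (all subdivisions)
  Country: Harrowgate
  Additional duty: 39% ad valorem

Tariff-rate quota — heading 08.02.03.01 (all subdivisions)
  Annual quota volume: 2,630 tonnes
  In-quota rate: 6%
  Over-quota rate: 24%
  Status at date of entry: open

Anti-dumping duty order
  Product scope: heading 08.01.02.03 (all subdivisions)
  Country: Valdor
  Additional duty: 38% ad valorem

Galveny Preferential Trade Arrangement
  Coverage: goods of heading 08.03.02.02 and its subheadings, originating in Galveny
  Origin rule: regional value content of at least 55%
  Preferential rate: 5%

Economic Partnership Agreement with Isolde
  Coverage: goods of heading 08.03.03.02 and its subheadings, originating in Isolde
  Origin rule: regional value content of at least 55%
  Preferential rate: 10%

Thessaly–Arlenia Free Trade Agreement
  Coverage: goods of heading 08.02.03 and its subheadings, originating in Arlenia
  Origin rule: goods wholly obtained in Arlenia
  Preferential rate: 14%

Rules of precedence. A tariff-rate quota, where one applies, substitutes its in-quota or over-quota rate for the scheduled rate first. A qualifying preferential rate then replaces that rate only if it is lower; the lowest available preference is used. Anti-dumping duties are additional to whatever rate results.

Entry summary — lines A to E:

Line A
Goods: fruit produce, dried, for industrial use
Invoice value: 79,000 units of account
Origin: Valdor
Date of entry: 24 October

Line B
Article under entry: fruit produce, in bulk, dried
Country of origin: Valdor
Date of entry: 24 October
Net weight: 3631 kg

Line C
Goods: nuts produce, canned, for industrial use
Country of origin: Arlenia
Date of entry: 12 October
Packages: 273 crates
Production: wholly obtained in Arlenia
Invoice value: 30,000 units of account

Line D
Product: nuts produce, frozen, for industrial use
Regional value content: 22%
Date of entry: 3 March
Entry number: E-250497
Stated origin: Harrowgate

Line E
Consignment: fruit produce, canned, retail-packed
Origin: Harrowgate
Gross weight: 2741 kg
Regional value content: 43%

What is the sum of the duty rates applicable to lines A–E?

151%

Line A: fruit → 08.03; dried → 08.03.01; for industrial use → 08.03.01.01. Scheduled 3%. No special measure applies. → 3%.
Line B: fruit → 08.03; dried → 08.03.01; in bulk → 08.03.01.02. Scheduled 38%. No special measure applies. → 38%.
Line C: nuts → 08.02; canned → 08.02.03; for industrial use → 08.02.03.01. Scheduled 13%. quota on 08.02.03.01 open → in-quota 6%; Arlenia agreement on 08.02.03: wholly obtained → 14% available; preference 14% not lower than 6% → no reduction. → 6%.
Line D: nuts → 08.02; frozen → 08.02.02; for industrial use → 08.02.02.02. Scheduled 36%. Harrowgate agreement on 08.01.02.03: 08.02.02.02 not covered. → 36%.
Line E: fruit → 08.03; canned → 08.03.02; retail-packed → 08.03.02.01. Scheduled 29%. Harrowgate agreement on 08.01.02.03: 08.03.02.01 not covered; anti-dumping (Harrowgate, 08.03.02): +39%; total 29% + 39% = 68%. → 68%.
Sum: 3% + 38% + 6% + 36% + 68% = 151%.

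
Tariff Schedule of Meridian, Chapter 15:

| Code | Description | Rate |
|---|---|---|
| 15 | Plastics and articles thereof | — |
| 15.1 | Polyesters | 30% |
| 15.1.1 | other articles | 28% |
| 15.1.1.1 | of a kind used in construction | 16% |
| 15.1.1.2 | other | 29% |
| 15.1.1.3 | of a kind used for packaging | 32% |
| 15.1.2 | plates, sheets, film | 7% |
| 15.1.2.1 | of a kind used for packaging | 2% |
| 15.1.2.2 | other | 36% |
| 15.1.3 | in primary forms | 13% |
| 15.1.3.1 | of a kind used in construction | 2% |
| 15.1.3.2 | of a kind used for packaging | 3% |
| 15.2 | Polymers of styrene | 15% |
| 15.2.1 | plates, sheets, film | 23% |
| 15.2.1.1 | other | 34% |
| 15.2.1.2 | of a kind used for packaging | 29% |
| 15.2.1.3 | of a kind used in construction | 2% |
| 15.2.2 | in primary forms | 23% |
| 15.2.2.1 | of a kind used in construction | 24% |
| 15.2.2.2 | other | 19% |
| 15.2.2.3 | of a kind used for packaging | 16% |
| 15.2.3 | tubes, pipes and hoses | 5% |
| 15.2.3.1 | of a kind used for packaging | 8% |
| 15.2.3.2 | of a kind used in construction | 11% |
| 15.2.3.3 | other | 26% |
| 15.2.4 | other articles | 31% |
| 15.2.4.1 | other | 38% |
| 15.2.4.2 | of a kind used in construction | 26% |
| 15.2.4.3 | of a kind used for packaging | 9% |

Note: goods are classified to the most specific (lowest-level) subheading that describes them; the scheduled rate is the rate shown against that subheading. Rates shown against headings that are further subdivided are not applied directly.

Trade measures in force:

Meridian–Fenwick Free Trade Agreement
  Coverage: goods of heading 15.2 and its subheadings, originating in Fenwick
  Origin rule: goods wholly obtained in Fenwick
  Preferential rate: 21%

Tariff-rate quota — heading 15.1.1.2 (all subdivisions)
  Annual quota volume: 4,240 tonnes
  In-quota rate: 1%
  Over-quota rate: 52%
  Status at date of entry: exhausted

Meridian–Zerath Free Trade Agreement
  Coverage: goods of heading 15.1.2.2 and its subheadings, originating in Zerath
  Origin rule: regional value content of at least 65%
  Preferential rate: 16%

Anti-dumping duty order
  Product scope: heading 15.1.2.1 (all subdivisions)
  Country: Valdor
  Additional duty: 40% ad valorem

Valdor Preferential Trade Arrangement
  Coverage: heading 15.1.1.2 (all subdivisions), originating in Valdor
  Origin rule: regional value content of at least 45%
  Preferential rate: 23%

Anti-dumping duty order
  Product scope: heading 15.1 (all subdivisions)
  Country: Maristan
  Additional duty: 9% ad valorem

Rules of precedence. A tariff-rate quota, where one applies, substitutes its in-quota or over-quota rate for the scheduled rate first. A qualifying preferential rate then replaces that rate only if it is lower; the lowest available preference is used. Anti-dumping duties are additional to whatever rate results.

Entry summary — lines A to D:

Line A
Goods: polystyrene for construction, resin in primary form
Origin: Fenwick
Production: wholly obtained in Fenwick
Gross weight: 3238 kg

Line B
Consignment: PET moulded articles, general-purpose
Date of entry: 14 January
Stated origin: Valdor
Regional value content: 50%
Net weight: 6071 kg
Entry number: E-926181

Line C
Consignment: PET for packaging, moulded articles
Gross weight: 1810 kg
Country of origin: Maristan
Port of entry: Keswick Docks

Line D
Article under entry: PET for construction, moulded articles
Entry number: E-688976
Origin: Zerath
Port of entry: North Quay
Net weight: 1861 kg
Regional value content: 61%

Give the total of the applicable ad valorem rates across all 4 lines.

101%

Line A: polystyrene → 15.2; resin in primary form → 15.2.2; for construction → 15.2.2.1. Scheduled 24%. Fenwick agreement on 15.2: wholly obtained → 21% available; preferential 21%. → 21%.
Line B: PET → 15.1; moulded articles → 15.1.1; general-purpose → 15.1.1.2. Scheduled 29%. quota on 15.1.1.2 exhausted → over-quota 52%; Valdor agreement on 15.1.1.2: RVC ≥ 45% → 23% available; preferential 23%. → 23%.
Line C: PET → 15.1; moulded articles → 15.1.1; for packaging → 15.1.1.3. Scheduled 32%. anti-dumping (Maristan, 15.1): +9%; total 32% + 9% = 41%. → 41%.
Line D: PET → 15.1; moulded articles → 15.1.1; for construction → 15.1.1.1. Scheduled 16%. Zerath agreement on 15.1.2.2: 15.1.1.1 not covered. → 16%.
Sum: 21% + 23% + 41% + 16% = 101%.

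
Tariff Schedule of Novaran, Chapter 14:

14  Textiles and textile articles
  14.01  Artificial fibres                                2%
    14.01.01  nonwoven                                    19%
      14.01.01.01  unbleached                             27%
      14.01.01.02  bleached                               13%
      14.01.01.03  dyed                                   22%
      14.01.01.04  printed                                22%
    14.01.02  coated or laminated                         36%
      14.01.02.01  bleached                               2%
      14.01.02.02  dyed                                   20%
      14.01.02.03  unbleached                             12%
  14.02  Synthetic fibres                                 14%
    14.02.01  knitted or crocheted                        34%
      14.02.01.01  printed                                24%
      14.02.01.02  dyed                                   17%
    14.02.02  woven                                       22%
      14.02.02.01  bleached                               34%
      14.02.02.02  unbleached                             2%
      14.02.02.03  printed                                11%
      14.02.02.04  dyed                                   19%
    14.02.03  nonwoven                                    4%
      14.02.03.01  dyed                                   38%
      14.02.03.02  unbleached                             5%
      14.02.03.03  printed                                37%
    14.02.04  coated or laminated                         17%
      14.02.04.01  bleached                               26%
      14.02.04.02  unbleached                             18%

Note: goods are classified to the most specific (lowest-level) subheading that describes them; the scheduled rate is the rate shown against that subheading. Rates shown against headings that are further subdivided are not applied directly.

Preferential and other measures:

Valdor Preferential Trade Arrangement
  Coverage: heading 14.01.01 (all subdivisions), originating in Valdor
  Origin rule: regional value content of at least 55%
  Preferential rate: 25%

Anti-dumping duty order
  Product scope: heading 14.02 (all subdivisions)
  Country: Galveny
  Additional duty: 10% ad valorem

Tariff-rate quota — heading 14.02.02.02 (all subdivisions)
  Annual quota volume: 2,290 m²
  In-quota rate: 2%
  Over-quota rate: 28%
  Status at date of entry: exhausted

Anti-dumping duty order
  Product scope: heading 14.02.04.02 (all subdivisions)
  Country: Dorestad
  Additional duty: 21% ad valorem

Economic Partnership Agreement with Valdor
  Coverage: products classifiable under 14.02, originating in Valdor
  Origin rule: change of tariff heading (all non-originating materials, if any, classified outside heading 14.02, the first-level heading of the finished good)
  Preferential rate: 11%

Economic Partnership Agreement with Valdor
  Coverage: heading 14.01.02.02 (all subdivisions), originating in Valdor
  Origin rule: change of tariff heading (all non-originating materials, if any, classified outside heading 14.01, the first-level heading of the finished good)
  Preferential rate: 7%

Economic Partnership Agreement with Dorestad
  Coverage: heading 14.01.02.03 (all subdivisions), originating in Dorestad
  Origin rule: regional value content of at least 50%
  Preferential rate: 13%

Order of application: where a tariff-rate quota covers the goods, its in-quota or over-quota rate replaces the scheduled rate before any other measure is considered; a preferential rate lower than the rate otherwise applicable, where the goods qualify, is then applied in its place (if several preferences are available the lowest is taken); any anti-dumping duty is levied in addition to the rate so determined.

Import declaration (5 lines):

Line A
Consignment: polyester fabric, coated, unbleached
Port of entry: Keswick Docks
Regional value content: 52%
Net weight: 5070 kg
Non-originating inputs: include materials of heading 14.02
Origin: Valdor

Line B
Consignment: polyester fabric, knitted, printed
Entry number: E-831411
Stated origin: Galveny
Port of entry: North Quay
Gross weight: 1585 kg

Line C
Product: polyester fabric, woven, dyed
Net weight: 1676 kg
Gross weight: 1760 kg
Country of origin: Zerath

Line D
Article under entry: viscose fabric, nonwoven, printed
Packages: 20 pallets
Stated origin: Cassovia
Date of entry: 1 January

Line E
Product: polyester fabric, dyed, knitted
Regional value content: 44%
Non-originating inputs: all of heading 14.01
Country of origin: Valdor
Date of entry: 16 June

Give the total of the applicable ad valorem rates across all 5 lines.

Line A: polyester → 14.02; coated → 14.02.04; unbleached → 14.02.04.02. Scheduled 18%. Valdor agreement on 14.01.01: 14.02.04.02 not covered; Valdor agreement on 14.02: CTH not met; Valdor agreement on 14.01.02.02: 14.02.04.02 not covered. → 18%.
Line B: polyester → 14.02; knitted → 14.02.01; printed → 14.02.01.01. Scheduled 24%. anti-dumping (Galveny, 14.02): +10%; total 24% + 10% = 34%. → 34%.
Line C: polyester → 14.02; woven → 14.02.02; dyed → 14.02.02.04. Scheduled 19%. No special measure applies. → 19%.
Line D: viscose → 14.01; nonwoven → 14.01.01; printed → 14.01.01.04. Scheduled 22%. No special measure applies. → 22%.
Line E: polyester → 14.02; knitted → 14.02.01; dyed → 14.02.01.02. Scheduled 17%. Valdor agreement on 14.01.01: 14.02.01.02 not covered; Valdor agreement on 14.02: CTH met → 11% available; Valdor agreement on 14.01.02.02: 14.02.01.02 not covered; preferential 11%. → 11%.
Sum: 18% + 34% + 19% + 22% + 11% = 104%.

104%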